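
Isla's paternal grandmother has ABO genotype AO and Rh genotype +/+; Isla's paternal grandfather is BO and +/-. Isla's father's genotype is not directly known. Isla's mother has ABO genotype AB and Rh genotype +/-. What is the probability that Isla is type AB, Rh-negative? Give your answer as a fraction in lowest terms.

Isla's father's ABO genotype from AO × BO: 1/4 AB, 1/4 AO, 1/4 BO, 1/4 OO.
Crossing each possibility with the mother AB and summing P(type AB): 1/4·1/2 + 1/4·1/4 + 1/4·1/4 + 1/4·0 = 1/4.
Similarly for Rh via the father's Rh distribution: P(Rh-) = 1/8.
Independent loci: 1/4 × 1/8 = 1/32.

1/32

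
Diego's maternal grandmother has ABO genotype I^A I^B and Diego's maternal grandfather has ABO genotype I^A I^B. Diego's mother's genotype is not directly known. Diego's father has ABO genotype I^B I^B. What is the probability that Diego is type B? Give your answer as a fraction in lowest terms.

Diego's mother's ABO genotype from I^A I^B × I^A I^B: 1/4 I^A I^A, 1/2 I^A I^B, 1/4 I^B I^B.
Crossing each possibility with the father I^B I^B and summing P(type B): 1/4·0 + 1/2·1/2 + 1/4·1 = 1/2.

1/2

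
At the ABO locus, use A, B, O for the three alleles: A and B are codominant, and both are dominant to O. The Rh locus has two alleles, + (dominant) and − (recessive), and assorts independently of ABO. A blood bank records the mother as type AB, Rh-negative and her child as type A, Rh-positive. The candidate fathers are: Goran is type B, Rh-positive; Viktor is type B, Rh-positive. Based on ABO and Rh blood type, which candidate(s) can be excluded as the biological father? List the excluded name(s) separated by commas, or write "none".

A candidate is excluded only if no genotype consistent with his phenotype could produce a type A, Rh-positive child with a type AB, Rh-negative mother.
Every candidate has at least one consistent genotype combination, so none can be excluded.

none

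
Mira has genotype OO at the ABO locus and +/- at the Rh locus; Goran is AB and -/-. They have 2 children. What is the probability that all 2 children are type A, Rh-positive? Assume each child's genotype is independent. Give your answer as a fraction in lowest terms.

1/16

ABO cross OO × AB → 1/2 A, 1/2 B.
Rh cross +/- × -/- → 1/2 Rh+, 1/2 Rh-; so P(type A, Rh-positive) = 1/2 × 1/2 = 1/4 per child.
All 2 independent: (1/4)^2 = 1/16.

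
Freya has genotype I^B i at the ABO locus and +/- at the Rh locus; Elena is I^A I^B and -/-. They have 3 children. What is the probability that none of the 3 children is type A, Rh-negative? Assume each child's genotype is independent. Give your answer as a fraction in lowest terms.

ABO cross I^B i × I^A I^B → 1/4 A, 1/2 B, 1/4 AB.
Rh cross +/- × -/- → 1/2 Rh+, 1/2 Rh-; so P(type A, Rh-negative) = 1/4 × 1/2 = 1/8 per child.
P(not type A, Rh-negative) = 7/8 for one child; (7/8)^3 = 343/512.

343/512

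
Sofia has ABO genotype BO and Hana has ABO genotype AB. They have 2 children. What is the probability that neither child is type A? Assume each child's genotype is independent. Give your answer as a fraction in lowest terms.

9/16

ABO cross BO × AB → 1/4 A, 1/2 B, 1/4 AB.
So P(type A) = 1/4 per child.
P(not type A) = 3/4 for one child; (3/4)^2 = 9/16.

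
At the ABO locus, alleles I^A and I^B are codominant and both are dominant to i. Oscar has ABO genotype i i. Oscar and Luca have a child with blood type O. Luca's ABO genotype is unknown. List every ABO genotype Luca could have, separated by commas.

For each candidate genotype of Luca, check whether crossing it with i i can produce every observed child phenotype.
  I^A I^A → possible child types {A} ✗
  I^A I^B → possible child types {A, B} ✗
  I^A i → possible child types {O, A} ✓
  I^B I^B → possible child types {B} ✗
  I^B i → possible child types {O, B} ✓
  i i → possible child types {O} ✓

I^A i, I^B i, i i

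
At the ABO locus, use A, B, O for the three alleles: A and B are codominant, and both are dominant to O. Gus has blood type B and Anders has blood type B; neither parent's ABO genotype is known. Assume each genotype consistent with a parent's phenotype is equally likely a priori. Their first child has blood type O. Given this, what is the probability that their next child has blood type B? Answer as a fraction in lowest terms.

3/4

Possible genotypes: Gus ∈ {BB, BO}; Anders ∈ {BB, BO}.
Weight each parental genotype pair by prior × P(type-O child):
  BO × BO: posterior weight 1; P(next child type B) = 3/4.
Weighted sum = 3/4.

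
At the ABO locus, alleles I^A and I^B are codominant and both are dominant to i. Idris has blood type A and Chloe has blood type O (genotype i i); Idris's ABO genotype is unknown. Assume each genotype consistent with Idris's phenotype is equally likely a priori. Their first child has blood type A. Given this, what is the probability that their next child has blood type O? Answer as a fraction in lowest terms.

1/6

Possible genotypes: Idris ∈ {I^A I^A, I^A i}; Chloe ∈ {i i}.
Weight each parental genotype pair by prior × P(type-A child):
  I^A I^A × i i: posterior weight 2/3; P(next child type O) = 0.
  I^A i × i i: posterior weight 1/3; P(next child type O) = 1/2.
Weighted sum = 1/6.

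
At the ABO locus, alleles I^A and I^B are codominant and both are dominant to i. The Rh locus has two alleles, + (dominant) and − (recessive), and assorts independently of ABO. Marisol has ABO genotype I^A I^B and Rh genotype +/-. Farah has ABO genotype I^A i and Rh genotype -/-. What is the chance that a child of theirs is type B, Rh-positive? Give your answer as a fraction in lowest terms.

ABO cross I^A I^B × I^A i → offspring phenotypes: 1/2 A, 1/4 B, 1/4 AB.
Rh cross +/- × -/- → 1/2 Rh+, 1/2 Rh-.
Independent loci: P(type B, Rh-positive) = 1/4 × 1/2 = 1/8.

1/8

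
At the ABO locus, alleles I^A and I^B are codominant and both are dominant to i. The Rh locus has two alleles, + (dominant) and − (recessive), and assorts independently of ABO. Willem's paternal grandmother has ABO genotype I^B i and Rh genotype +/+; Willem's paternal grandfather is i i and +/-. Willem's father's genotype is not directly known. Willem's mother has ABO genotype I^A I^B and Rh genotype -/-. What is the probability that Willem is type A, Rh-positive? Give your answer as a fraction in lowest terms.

Willem's father's ABO genotype from I^B i × i i: 1/2 I^B i, 1/2 i i.
Crossing each possibility with the mother I^A I^B and summing P(type A): 1/2·1/4 + 1/2·1/2 = 3/8.
Similarly for Rh via the father's Rh distribution: P(Rh+) = 3/4.
Independent loci: 3/8 × 3/4 = 9/32.

9/32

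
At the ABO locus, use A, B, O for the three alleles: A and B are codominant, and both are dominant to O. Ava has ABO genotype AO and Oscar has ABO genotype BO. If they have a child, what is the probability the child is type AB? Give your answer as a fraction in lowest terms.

ABO cross AO × BO → offspring phenotypes: 1/4 O, 1/4 A, 1/4 B, 1/4 AB.
So P(type AB) = 1/4.

1/4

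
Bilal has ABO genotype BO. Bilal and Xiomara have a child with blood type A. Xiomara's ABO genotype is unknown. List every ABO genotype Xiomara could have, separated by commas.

AA, AB, AO

For each candidate genotype of Xiomara, check whether crossing it with BO can produce every observed child phenotype.
  AA → possible child types {A, AB} ✓
  AB → possible child types {A, B, AB} ✓
  AO → possible child types {O, A, B, AB} ✓
  BB → possible child types {B} ✗
  BO → possible child types {O, B} ✗
  OO → possible child types {O, B} ✗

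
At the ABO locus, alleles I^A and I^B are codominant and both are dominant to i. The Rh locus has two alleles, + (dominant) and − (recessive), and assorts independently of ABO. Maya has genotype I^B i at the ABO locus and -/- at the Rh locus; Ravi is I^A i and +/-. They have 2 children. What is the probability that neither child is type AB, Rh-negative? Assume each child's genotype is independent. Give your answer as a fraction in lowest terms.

ABO cross I^B i × I^A i → 1/4 O, 1/4 A, 1/4 B, 1/4 AB.
Rh cross -/- × +/- → 1/2 Rh+, 1/2 Rh-; so P(type AB, Rh-negative) = 1/4 × 1/2 = 1/8 per child.
P(not type AB, Rh-negative) = 7/8 for one child; (7/8)^2 = 49/64.

49/64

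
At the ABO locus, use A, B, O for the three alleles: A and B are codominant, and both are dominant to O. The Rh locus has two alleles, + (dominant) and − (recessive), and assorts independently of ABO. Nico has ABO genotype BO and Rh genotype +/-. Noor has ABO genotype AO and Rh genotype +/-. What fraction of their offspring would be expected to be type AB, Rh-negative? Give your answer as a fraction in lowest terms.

1/16

ABO cross BO × AO → offspring phenotypes: 1/4 O, 1/4 A, 1/4 B, 1/4 AB.
Rh cross +/- × +/- → 3/4 Rh+, 1/4 Rh-.
Independent loci: P(type AB, Rh-negative) = 1/4 × 1/4 = 1/16.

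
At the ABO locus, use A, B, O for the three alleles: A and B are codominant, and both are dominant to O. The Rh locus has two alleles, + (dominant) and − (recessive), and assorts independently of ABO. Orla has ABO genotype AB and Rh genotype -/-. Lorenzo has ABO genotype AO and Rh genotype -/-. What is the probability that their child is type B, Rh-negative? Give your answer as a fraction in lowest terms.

1/4

ABO cross AB × AO → offspring phenotypes: 1/2 A, 1/4 B, 1/4 AB.
Rh cross -/- × -/- → 1 Rh-.
Independent loci: P(type B, Rh-negative) = 1/4 × 1 = 1/4.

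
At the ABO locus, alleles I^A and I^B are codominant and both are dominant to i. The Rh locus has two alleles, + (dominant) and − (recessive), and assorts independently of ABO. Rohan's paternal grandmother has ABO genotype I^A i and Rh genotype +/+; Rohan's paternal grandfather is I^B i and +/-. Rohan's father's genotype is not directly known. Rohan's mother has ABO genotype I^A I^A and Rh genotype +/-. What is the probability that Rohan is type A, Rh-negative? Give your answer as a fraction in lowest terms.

Rohan's father's ABO genotype from I^A i × I^B i: 1/4 I^A I^B, 1/4 I^A i, 1/4 I^B i, 1/4 i i.
Crossing each possibility with the mother I^A I^A and summing P(type A): 1/4·1/2 + 1/4·1 + 1/4·1/2 + 1/4·1 = 3/4.
Similarly for Rh via the father's Rh distribution: P(Rh-) = 1/8.
Independent loci: 3/4 × 1/8 = 3/32.

3/32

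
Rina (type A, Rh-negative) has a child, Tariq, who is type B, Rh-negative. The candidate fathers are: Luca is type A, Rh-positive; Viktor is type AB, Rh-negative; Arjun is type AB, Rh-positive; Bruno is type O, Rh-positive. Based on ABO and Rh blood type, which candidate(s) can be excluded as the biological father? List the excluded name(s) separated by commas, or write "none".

Luca, Bruno

A candidate is excluded only if no genotype consistent with his phenotype could produce a type B, Rh-negative child with a type A, Rh-negative mother.
Luca (type A, Rh+): no genotype consistent with that phenotype can produce a type-B Rh- child with a type-A mother.
Bruno (type O, Rh+): no genotype consistent with that phenotype can produce a type-B Rh- child with a type-A mother.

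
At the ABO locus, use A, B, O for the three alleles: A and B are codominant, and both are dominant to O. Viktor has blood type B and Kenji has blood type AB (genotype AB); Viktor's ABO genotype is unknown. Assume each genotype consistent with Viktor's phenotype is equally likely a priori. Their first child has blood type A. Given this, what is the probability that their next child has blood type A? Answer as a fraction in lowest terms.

Possible genotypes: Viktor ∈ {BB, BO}; Kenji ∈ {AB}.
Weight each parental genotype pair by prior × P(type-A child):
  BO × AB: posterior weight 1; P(next child type A) = 1/4.
Weighted sum = 1/4.

1/4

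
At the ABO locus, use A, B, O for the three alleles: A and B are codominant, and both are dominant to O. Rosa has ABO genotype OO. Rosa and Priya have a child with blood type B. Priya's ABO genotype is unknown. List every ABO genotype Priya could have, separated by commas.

For each candidate genotype of Priya, check whether crossing it with OO can produce every observed child phenotype.
  AA → possible child types {A} ✗
  AB → possible child types {A, B} ✓
  AO → possible child types {O, A} ✗
  BB → possible child types {B} ✓
  BO → possible child types {O, B} ✓
  OO → possible child types {O} ✗

AB, BB, BO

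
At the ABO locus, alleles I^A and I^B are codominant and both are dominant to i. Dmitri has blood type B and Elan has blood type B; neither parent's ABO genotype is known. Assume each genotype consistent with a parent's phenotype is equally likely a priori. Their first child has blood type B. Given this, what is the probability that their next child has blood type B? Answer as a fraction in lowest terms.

19/20

Possible genotypes: Dmitri ∈ {I^B I^B, I^B i}; Elan ∈ {I^B I^B, I^B i}.
Weight each parental genotype pair by prior × P(type-B child):
  I^B I^B × I^B I^B: posterior weight 4/15; P(next child type B) = 1.
  I^B I^B × I^B i: posterior weight 4/15; P(next child type B) = 1.
  I^B i × I^B I^B: posterior weight 4/15; P(next child type B) = 1.
  I^B i × I^B i: posterior weight 1/5; P(next child type B) = 3/4.
Weighted sum = 19/20.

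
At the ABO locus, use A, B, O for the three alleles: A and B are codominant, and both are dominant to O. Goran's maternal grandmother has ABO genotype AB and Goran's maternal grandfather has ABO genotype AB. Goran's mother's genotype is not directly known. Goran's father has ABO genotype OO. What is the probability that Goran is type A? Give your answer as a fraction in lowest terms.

Goran's mother's ABO genotype from AB × AB: 1/4 AA, 1/2 AB, 1/4 BB.
Crossing each possibility with the father OO and summing P(type A): 1/4·1 + 1/2·1/2 + 1/4·0 = 1/2.

1/2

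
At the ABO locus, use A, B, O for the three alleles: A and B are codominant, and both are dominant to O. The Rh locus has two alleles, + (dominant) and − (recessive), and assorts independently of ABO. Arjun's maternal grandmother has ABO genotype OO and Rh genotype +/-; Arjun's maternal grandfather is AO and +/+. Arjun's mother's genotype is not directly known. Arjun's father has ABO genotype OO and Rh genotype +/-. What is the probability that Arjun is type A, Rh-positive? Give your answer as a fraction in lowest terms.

Arjun's mother's ABO genotype from OO × AO: 1/2 AO, 1/2 OO.
Crossing each possibility with the father OO and summing P(type A): 1/2·1/2 + 1/2·0 = 1/4.
Similarly for Rh via the mother's Rh distribution: P(Rh+) = 7/8.
Independent loci: 1/4 × 7/8 = 7/32.

7/32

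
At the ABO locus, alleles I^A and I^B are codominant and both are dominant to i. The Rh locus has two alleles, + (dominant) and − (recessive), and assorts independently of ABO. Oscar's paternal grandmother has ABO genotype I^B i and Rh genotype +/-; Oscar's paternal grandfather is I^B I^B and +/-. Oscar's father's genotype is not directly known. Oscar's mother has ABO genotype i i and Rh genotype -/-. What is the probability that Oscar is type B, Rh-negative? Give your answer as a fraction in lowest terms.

3/8

Oscar's father's ABO genotype from I^B i × I^B I^B: 1/2 I^B I^B, 1/2 I^B i.
Crossing each possibility with the mother i i and summing P(type B): 1/2·1 + 1/2·1/2 = 3/4.
Similarly for Rh via the father's Rh distribution: P(Rh-) = 1/2.
Independent loci: 3/4 × 1/2 = 3/8.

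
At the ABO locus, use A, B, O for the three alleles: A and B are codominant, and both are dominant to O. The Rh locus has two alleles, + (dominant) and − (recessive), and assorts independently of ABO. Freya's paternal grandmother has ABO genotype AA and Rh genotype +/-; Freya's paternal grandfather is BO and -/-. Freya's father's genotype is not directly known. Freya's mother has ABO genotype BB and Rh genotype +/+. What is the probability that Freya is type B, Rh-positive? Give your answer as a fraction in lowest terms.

Freya's father's ABO genotype from AA × BO: 1/2 AB, 1/2 AO.
Crossing each possibility with the mother BB and summing P(type B): 1/2·1/2 + 1/2·1/2 = 1/2.
Similarly for Rh via the father's Rh distribution: P(Rh+) = 1.
Independent loci: 1/2 × 1 = 1/2.

1/2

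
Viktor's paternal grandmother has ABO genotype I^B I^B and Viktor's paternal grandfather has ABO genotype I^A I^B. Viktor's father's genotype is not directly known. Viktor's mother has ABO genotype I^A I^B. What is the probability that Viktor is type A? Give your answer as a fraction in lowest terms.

Viktor's father's ABO genotype from I^B I^B × I^A I^B: 1/2 I^A I^B, 1/2 I^B I^B.
Crossing each possibility with the mother I^A I^B and summing P(type A): 1/2·1/4 + 1/2·0 = 1/8.

1/8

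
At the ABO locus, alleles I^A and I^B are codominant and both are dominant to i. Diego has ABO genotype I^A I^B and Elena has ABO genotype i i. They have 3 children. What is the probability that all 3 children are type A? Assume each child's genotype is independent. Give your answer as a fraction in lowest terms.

1/8

ABO cross I^A I^B × i i → 1/2 A, 1/2 B.
So P(type A) = 1/2 per child.
All 3 independent: (1/2)^3 = 1/8.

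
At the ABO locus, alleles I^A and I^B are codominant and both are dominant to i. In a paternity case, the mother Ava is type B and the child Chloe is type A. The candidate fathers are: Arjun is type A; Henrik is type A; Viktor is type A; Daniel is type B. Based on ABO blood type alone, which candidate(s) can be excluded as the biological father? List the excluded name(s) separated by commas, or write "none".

A candidate is excluded only if no genotype consistent with his phenotype could produce a type A child with a type B mother.
Daniel (type B): no genotype consistent with that phenotype can produce a type-A child with a type-B mother.

Daniel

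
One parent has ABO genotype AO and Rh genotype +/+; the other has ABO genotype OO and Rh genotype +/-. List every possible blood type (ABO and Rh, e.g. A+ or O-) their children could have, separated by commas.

O+, A+

Gametes from AO × OO give offspring ABO genotypes AO, OO, i.e. phenotypes O, A.
Rh cross +/+ × +/- → phenotypes Rh+.
Combining independently: O+, A+.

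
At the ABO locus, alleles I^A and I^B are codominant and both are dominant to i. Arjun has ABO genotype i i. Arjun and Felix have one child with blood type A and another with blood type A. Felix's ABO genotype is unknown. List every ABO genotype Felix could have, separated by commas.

For each candidate genotype of Felix, check whether crossing it with i i can produce every observed child phenotype.
  I^A I^A → possible child types {A} ✓
  I^A I^B → possible child types {A, B} ✓
  I^A i → possible child types {O, A} ✓
  I^B I^B → possible child types {B} ✗
  I^B i → possible child types {O, B} ✗
  i i → possible child types {O} ✗

I^A I^A, I^A I^B, I^A i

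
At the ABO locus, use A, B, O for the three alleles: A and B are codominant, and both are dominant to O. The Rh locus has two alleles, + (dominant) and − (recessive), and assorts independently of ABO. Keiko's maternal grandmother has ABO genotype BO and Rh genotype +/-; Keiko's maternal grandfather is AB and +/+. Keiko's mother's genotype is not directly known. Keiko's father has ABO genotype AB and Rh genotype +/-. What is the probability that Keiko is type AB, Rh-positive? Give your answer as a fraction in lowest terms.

Keiko's mother's ABO genotype from BO × AB: 1/4 AB, 1/4 AO, 1/4 BB, 1/4 BO.
Crossing each possibility with the father AB and summing P(type AB): 1/4·1/2 + 1/4·1/4 + 1/4·1/2 + 1/4·1/4 = 3/8.
Similarly for Rh via the mother's Rh distribution: P(Rh+) = 7/8.
Independent loci: 3/8 × 7/8 = 21/64.

21/64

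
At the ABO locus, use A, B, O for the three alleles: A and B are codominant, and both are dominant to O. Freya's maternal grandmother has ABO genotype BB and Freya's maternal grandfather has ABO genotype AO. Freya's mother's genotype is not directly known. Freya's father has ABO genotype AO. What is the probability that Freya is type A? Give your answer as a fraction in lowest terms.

3/8

Freya's mother's ABO genotype from BB × AO: 1/2 AB, 1/2 BO.
Crossing each possibility with the father AO and summing P(type A): 1/2·1/2 + 1/2·1/4 = 3/8.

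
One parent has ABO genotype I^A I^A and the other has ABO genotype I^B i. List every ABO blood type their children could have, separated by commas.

A, AB

Gametes from I^A I^A × I^B i give offspring ABO genotypes I^A I^B, I^A i, i.e. phenotypes A, AB.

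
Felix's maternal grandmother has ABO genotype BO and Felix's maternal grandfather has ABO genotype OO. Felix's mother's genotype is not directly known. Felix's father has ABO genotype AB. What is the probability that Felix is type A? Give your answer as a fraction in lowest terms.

3/8

Felix's mother's ABO genotype from BO × OO: 1/2 BO, 1/2 OO.
Crossing each possibility with the father AB and summing P(type A): 1/2·1/4 + 1/2·1/2 = 3/8.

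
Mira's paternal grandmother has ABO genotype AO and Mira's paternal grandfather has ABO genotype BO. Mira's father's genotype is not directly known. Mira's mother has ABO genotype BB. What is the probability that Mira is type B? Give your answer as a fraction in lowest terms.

Mira's father's ABO genotype from AO × BO: 1/4 AB, 1/4 AO, 1/4 BO, 1/4 OO.
Crossing each possibility with the mother BB and summing P(type B): 1/4·1/2 + 1/4·1/2 + 1/4·1 + 1/4·1 = 3/4.

3/4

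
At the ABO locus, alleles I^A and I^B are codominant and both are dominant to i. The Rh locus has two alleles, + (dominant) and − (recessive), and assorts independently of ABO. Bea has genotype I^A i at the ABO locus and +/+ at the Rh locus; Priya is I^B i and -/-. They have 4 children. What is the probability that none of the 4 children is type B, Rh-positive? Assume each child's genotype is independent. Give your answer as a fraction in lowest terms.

ABO cross I^A i × I^B i → 1/4 O, 1/4 A, 1/4 B, 1/4 AB.
Rh cross +/+ × -/- → 1 Rh+; so P(type B, Rh-positive) = 1/4 × 1 = 1/4 per child.
P(not type B, Rh-positive) = 3/4 for one child; (3/4)^4 = 81/256.

81/256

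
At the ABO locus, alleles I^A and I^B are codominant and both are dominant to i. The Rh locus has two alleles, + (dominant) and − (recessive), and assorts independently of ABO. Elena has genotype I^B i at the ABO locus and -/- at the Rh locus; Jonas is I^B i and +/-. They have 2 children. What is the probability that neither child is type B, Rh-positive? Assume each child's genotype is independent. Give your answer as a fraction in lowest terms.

25/64

ABO cross I^B i × I^B i → 1/4 O, 3/4 B.
Rh cross -/- × +/- → 1/2 Rh+, 1/2 Rh-; so P(type B, Rh-positive) = 3/4 × 1/2 = 3/8 per child.
P(not type B, Rh-positive) = 5/8 for one child; (5/8)^2 = 25/64.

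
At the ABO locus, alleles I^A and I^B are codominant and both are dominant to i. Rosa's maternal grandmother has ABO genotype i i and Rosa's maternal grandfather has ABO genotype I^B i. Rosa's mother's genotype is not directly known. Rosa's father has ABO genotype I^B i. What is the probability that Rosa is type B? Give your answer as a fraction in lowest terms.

Rosa's mother's ABO genotype from i i × I^B i: 1/2 I^B i, 1/2 i i.
Crossing each possibility with the father I^B i and summing P(type B): 1/2·3/4 + 1/2·1/2 = 5/8.

5/8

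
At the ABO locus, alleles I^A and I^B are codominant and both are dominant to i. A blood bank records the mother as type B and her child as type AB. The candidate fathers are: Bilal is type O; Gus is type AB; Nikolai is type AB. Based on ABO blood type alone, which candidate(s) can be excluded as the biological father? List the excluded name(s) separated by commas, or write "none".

Bilal

A candidate is excluded only if no genotype consistent with his phenotype could produce a type AB child with a type B mother.
Bilal (type O): no genotype consistent with that phenotype can produce a type-AB child with a type-B mother.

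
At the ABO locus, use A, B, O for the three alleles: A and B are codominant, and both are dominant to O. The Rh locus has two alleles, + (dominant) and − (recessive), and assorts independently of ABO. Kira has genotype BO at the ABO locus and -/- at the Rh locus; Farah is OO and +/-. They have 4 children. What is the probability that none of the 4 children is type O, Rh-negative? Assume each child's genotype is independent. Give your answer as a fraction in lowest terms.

81/256

ABO cross BO × OO → 1/2 O, 1/2 B.
Rh cross -/- × +/- → 1/2 Rh+, 1/2 Rh-; so P(type O, Rh-negative) = 1/2 × 1/2 = 1/4 per child.
P(not type O, Rh-negative) = 3/4 for one child; (3/4)^4 = 81/256.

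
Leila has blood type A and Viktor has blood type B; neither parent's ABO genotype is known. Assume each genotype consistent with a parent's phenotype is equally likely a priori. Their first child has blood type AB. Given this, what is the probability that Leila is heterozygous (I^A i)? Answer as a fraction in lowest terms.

Possible genotypes: Leila ∈ {I^A I^A, I^A i}; Viktor ∈ {I^B I^B, I^B i}.
Weight each parental genotype pair by prior × P(type-AB child):
  I^A I^A × I^B I^B: posterior weight 4/9.
  I^A I^A × I^B i: posterior weight 2/9.
  I^A i × I^B I^B: posterior weight 2/9.
  I^A i × I^B i: posterior weight 1/9.
Sum the posterior weight over pairs where Leila is I^A i: 1/3.

1/3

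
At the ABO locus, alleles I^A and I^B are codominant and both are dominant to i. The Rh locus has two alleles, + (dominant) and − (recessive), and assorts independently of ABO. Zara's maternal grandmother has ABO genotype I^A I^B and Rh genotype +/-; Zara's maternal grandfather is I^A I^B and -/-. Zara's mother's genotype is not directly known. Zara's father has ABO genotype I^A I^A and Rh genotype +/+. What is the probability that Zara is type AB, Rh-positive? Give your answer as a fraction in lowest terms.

1/2

Zara's mother's ABO genotype from I^A I^B × I^A I^B: 1/4 I^A I^A, 1/2 I^A I^B, 1/4 I^B I^B.
Crossing each possibility with the father I^A I^A and summing P(type AB): 1/4·0 + 1/2·1/2 + 1/4·1 = 1/2.
Similarly for Rh via the mother's Rh distribution: P(Rh+) = 1.
Independent loci: 1/2 × 1 = 1/2.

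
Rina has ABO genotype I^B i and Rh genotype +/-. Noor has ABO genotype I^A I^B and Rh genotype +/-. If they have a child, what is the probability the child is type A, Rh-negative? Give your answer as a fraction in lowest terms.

ABO cross I^B i × I^A I^B → offspring phenotypes: 1/4 A, 1/2 B, 1/4 AB.
Rh cross +/- × +/- → 3/4 Rh+, 1/4 Rh-.
Independent loci: P(type A, Rh-negative) = 1/4 × 1/4 = 1/16.

1/16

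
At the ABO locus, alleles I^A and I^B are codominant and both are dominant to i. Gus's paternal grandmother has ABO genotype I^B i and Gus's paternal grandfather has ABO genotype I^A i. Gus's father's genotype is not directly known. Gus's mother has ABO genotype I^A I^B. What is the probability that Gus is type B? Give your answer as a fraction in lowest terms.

3/8

Gus's father's ABO genotype from I^B i × I^A i: 1/4 I^A I^B, 1/4 I^A i, 1/4 I^B i, 1/4 i i.
Crossing each possibility with the mother I^A I^B and summing P(type B): 1/4·1/4 + 1/4·1/4 + 1/4·1/2 + 1/4·1/2 = 3/8.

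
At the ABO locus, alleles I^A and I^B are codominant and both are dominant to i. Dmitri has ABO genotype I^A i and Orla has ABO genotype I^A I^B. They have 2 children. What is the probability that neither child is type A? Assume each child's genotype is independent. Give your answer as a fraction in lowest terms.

ABO cross I^A i × I^A I^B → 1/2 A, 1/4 B, 1/4 AB.
So P(type A) = 1/2 per child.
P(not type A) = 1/2 for one child; (1/2)^2 = 1/4.

1/4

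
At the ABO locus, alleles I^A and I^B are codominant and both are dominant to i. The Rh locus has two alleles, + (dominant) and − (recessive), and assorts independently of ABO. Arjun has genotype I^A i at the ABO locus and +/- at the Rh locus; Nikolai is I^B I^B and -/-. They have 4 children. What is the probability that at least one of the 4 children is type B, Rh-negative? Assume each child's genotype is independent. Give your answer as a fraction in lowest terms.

ABO cross I^A i × I^B I^B → 1/2 B, 1/2 AB.
Rh cross +/- × -/- → 1/2 Rh+, 1/2 Rh-; so P(type B, Rh-negative) = 1/2 × 1/2 = 1/4 per child.
P(none) = (3/4)^4 = 81/256; P(at least one) = 1 − 81/256 = 175/256.

175/256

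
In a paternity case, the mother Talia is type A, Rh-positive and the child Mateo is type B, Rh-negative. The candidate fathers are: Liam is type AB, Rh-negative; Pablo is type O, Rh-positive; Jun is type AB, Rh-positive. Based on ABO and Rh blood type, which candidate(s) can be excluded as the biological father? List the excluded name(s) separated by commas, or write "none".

A candidate is excluded only if no genotype consistent with his phenotype could produce a type B, Rh-negative child with a type A, Rh-positive mother.
Pablo (type O, Rh+): no genotype consistent with that phenotype can produce a type-B Rh- child with a type-A mother.

Pablo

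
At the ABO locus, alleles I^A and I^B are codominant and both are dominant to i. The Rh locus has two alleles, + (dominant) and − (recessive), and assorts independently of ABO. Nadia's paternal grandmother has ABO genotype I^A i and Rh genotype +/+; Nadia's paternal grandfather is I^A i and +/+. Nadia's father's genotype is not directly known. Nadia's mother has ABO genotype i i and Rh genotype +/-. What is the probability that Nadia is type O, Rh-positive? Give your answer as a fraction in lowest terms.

1/2

Nadia's father's ABO genotype from I^A i × I^A i: 1/4 I^A I^A, 1/2 I^A i, 1/4 i i.
Crossing each possibility with the mother i i and summing P(type O): 1/4·0 + 1/2·1/2 + 1/4·1 = 1/2.
Similarly for Rh via the father's Rh distribution: P(Rh+) = 1.
Independent loci: 1/2 × 1 = 1/2.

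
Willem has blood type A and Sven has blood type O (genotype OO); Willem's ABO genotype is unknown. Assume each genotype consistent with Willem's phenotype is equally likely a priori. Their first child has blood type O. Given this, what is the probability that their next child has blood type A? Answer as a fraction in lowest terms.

Possible genotypes: Willem ∈ {AA, AO}; Sven ∈ {OO}.
Weight each parental genotype pair by prior × P(type-O child):
  AO × OO: posterior weight 1; P(next child type A) = 1/2.
Weighted sum = 1/2.

1/2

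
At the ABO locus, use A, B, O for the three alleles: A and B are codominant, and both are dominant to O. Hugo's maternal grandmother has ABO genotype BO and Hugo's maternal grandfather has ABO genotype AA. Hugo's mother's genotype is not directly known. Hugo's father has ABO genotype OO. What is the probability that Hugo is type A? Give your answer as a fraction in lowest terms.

1/2

Hugo's mother's ABO genotype from BO × AA: 1/2 AB, 1/2 AO.
Crossing each possibility with the father OO and summing P(type A): 1/2·1/2 + 1/2·1/2 = 1/2.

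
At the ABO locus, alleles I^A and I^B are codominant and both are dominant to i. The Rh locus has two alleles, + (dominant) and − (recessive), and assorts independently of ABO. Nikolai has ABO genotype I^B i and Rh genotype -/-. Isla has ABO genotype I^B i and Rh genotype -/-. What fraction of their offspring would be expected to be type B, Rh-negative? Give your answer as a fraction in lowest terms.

ABO cross I^B i × I^B i → offspring phenotypes: 1/4 O, 3/4 B.
Rh cross -/- × -/- → 1 Rh-.
Independent loci: P(type B, Rh-negative) = 3/4 × 1 = 3/4.

3/4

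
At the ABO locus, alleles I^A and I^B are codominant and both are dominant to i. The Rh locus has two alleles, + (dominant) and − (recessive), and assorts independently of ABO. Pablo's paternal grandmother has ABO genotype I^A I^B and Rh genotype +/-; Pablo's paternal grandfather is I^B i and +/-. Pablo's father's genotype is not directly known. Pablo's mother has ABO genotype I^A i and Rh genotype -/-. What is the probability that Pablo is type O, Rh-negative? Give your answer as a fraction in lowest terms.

1/16

Pablo's father's ABO genotype from I^A I^B × I^B i: 1/4 I^A I^B, 1/4 I^A i, 1/4 I^B I^B, 1/4 I^B i.
Crossing each possibility with the mother I^A i and summing P(type O): 1/4·0 + 1/4·1/4 + 1/4·0 + 1/4·1/4 = 1/8.
Similarly for Rh via the father's Rh distribution: P(Rh-) = 1/2.
Independent loci: 1/8 × 1/2 = 1/16.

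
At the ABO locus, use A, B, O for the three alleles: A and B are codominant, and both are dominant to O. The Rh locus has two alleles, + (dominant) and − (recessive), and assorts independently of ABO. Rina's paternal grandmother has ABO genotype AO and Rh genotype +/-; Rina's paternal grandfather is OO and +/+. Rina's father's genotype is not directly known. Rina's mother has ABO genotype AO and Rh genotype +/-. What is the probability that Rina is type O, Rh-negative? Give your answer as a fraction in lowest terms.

3/64

Rina's father's ABO genotype from AO × OO: 1/2 AO, 1/2 OO.
Crossing each possibility with the mother AO and summing P(type O): 1/2·1/4 + 1/2·1/2 = 3/8.
Similarly for Rh via the father's Rh distribution: P(Rh-) = 1/8.
Independent loci: 3/8 × 1/8 = 3/64.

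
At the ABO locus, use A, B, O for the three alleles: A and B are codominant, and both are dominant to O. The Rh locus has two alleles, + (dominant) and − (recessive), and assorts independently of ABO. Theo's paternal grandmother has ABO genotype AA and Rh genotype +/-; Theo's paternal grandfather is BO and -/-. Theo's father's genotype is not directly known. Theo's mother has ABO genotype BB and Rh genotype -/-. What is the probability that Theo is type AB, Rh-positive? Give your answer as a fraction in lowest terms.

Theo's father's ABO genotype from AA × BO: 1/2 AB, 1/2 AO.
Crossing each possibility with the mother BB and summing P(type AB): 1/2·1/2 + 1/2·1/2 = 1/2.
Similarly for Rh via the father's Rh distribution: P(Rh+) = 1/4.
Independent loci: 1/2 × 1/4 = 1/8.

1/8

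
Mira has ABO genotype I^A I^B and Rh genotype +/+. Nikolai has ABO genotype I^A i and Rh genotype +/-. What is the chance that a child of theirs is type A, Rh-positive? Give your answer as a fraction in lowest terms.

ABO cross I^A I^B × I^A i → offspring phenotypes: 1/2 A, 1/4 B, 1/4 AB.
Rh cross +/+ × +/- → 1 Rh+.
Independent loci: P(type A, Rh-positive) = 1/2 × 1 = 1/2.

1/2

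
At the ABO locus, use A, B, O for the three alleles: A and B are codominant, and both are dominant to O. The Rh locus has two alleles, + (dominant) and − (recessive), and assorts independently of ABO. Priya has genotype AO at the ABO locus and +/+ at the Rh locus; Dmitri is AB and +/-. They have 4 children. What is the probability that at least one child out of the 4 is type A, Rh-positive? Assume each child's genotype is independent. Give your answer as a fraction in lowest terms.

ABO cross AO × AB → 1/2 A, 1/4 B, 1/4 AB.
Rh cross +/+ × +/- → 1 Rh+; so P(type A, Rh-positive) = 1/2 × 1 = 1/2 per child.
P(none) = (1/2)^4 = 1/16; P(at least one) = 1 − 1/16 = 15/16.

15/16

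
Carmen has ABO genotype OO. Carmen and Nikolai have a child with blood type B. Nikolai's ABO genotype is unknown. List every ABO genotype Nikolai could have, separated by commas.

AB, BB, BO

For each candidate genotype of Nikolai, check whether crossing it with OO can produce every observed child phenotype.
  AA → possible child types {A} ✗
  AB → possible child types {A, B} ✓
  AO → possible child types {O, A} ✗
  BB → possible child types {B} ✓
  BO → possible child types {O, B} ✓
  OO → possible child types {O} ✗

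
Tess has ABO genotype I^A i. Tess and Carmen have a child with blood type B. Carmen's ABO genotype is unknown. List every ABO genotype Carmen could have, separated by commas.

I^A I^B, I^B I^B, I^B i

For each candidate genotype of Carmen, check whether crossing it with I^A i can produce every observed child phenotype.
  I^A I^A → possible child types {A} ✗
  I^A I^B → possible child types {A, B, AB} ✓
  I^A i → possible child types {O, A} ✗
  I^B I^B → possible child types {B, AB} ✓
  I^B i → possible child types {O, A, B, AB} ✓
  i i → possible child types {O, A} ✗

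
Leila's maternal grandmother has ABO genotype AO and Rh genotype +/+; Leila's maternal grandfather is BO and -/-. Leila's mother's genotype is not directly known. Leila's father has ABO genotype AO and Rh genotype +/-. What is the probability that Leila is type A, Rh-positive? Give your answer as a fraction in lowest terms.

Leila's mother's ABO genotype from AO × BO: 1/4 AB, 1/4 AO, 1/4 BO, 1/4 OO.
Crossing each possibility with the father AO and summing P(type A): 1/4·1/2 + 1/4·3/4 + 1/4·1/4 + 1/4·1/2 = 1/2.
Similarly for Rh via the mother's Rh distribution: P(Rh+) = 3/4.
Independent loci: 1/2 × 3/4 = 3/8.

3/8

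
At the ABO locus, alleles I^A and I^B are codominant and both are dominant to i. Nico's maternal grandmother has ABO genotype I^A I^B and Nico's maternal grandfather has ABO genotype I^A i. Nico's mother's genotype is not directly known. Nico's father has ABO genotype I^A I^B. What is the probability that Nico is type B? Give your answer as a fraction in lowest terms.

Nico's mother's ABO genotype from I^A I^B × I^A i: 1/4 I^A I^A, 1/4 I^A I^B, 1/4 I^A i, 1/4 I^B i.
Crossing each possibility with the father I^A I^B and summing P(type B): 1/4·0 + 1/4·1/4 + 1/4·1/4 + 1/4·1/2 = 1/4.

1/4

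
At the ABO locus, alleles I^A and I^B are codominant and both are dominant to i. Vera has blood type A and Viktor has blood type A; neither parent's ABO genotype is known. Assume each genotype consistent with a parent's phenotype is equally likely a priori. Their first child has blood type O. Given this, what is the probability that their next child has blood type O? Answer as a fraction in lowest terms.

1/4

Possible genotypes: Vera ∈ {I^A I^A, I^A i}; Viktor ∈ {I^A I^A, I^A i}.
Weight each parental genotype pair by prior × P(type-O child):
  I^A i × I^A i: posterior weight 1; P(next child type O) = 1/4.
Weighted sum = 1/4.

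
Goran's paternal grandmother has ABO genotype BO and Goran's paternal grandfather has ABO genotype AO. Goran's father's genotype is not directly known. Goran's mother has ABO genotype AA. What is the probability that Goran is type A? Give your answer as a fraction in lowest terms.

Goran's father's ABO genotype from BO × AO: 1/4 AB, 1/4 AO, 1/4 BO, 1/4 OO.
Crossing each possibility with the mother AA and summing P(type A): 1/4·1/2 + 1/4·1 + 1/4·1/2 + 1/4·1 = 3/4.

3/4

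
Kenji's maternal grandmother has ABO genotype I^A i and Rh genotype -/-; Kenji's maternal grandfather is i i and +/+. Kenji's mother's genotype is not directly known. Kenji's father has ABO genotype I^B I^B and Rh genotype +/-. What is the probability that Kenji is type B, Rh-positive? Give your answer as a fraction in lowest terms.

Kenji's mother's ABO genotype from I^A i × i i: 1/2 I^A i, 1/2 i i.
Crossing each possibility with the father I^B I^B and summing P(type B): 1/2·1/2 + 1/2·1 = 3/4.
Similarly for Rh via the mother's Rh distribution: P(Rh+) = 3/4.
Independent loci: 3/4 × 3/4 = 9/16.

9/16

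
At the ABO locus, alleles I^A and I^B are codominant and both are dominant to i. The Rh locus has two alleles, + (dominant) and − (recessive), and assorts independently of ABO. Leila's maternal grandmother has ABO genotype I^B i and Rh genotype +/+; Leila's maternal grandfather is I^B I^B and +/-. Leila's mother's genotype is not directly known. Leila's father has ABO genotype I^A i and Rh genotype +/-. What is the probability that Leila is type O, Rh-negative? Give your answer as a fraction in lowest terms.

1/64

Leila's mother's ABO genotype from I^B i × I^B I^B: 1/2 I^B I^B, 1/2 I^B i.
Crossing each possibility with the father I^A i and summing P(type O): 1/2·0 + 1/2·1/4 = 1/8.
Similarly for Rh via the mother's Rh distribution: P(Rh-) = 1/8.
Independent loci: 1/8 × 1/8 = 1/64.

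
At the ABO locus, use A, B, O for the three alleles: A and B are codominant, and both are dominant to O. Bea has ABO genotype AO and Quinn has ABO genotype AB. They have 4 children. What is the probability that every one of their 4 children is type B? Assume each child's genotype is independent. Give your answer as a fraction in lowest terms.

ABO cross AO × AB → 1/2 A, 1/4 B, 1/4 AB.
So P(type B) = 1/4 per child.
All 4 independent: (1/4)^4 = 1/256.

1/256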